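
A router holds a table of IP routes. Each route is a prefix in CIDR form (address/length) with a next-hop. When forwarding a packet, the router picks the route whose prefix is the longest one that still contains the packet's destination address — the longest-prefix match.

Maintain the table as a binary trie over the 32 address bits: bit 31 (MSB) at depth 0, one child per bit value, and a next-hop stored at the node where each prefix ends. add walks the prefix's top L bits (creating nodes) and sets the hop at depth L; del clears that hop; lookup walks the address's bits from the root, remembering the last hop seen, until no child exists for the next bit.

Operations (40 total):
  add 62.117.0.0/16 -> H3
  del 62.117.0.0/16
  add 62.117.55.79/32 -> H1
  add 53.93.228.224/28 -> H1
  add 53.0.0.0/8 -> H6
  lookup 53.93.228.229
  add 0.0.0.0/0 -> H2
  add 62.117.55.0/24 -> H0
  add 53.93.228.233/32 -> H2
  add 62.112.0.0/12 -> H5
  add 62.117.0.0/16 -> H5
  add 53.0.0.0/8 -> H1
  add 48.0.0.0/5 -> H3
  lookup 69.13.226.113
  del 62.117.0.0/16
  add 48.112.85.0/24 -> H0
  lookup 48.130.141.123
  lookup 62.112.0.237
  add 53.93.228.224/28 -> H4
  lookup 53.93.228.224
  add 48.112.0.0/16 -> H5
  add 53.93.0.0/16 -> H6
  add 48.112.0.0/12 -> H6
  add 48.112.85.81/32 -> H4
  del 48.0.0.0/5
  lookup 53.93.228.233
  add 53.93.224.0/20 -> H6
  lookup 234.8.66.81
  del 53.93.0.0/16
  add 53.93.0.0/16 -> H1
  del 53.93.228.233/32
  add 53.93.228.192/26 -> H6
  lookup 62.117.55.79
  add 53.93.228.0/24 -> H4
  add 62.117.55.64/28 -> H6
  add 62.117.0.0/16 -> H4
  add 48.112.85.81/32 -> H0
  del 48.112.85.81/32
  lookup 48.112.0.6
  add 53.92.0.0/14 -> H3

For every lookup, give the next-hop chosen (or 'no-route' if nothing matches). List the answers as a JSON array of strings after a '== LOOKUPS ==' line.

Apply in order:
  + 62.117.0.0/16 (H3) depth=16
  del 62.117.0.0/16 (clear depth 16)
  + 62.117.55.79/32 (H1) depth=32
  + 53.93.228.224/28 (H1) depth=28
  + 53.0.0.0/8 (H6) depth=8
  Q 53.93.228.229: descend 0011010101011101111001001110 ; hops seen [H6,H1] ; pick H1
  + 0.0.0.0/0 (H2) depth=0
  + 62.117.55.0/24 (H0) depth=24
  + 53.93.228.233/32 (H2) depth=32
  + 62.112.0.0/12 (H5) depth=12
  + 62.117.0.0/16 (H5) depth=16
  + 53.0.0.0/8 (H1) depth=8
  + 48.0.0.0/5 (H3) depth=5
  Q 69.13.226.113: descend 0 ; hops seen [H2] ; pick H2
  del 62.117.0.0/16 (clear depth 16)
  + 48.112.85.0/24 (H0) depth=24
  Q 48.130.141.123: descend 00110000 ; hops seen [H2,H3] ; pick H3
  Q 62.112.0.237: descend 0011111001110 ; hops seen [H2,H5] ; pick H5
  + 53.93.228.224/28 (H4) depth=28
  Q 53.93.228.224: descend 0011010101011101111001001110 ; hops seen [H2,H3,H1,H4] ; pick H4
  + 48.112.0.0/16 (H5) depth=16
  + 53.93.0.0/16 (H6) depth=16
  + 48.112.0.0/12 (H6) depth=12
  + 48.112.85.81/32 (H4) depth=32
  del 48.0.0.0/5 (clear depth 5)
  Q 53.93.228.233: descend 00110101010111011110010011101001 ; hops seen [H2,H1,H6,H4,H2] ; pick H2
  + 53.93.224.0/20 (H6) depth=20
  Q 234.8.66.81: descend ε ; hops seen [H2] ; pick H2
  del 53.93.0.0/16 (clear depth 16)
  + 53.93.0.0/16 (H1) depth=16
  del 53.93.228.233/32 (clear depth 32)
  + 53.93.228.192/26 (H6) depth=26
  Q 62.117.55.79: descend 00111110011101010011011101001111 ; hops seen [H2,H5,H0,H1] ; pick H1
  + 53.93.228.0/24 (H4) depth=24
  + 62.117.55.64/28 (H6) depth=28
  + 62.117.0.0/16 (H4) depth=16
  + 48.112.85.81/32 (H0) depth=32
  del 48.112.85.81/32 (clear depth 32)
  Q 48.112.0.6: descend 00110000011100000 ; hops seen [H2,H6,H5] ; pick H5
  + 53.92.0.0/14 (H3) depth=14

== LOOKUPS ==
["H1","H2","H3","H5","H4","H2","H2","H1","H5"]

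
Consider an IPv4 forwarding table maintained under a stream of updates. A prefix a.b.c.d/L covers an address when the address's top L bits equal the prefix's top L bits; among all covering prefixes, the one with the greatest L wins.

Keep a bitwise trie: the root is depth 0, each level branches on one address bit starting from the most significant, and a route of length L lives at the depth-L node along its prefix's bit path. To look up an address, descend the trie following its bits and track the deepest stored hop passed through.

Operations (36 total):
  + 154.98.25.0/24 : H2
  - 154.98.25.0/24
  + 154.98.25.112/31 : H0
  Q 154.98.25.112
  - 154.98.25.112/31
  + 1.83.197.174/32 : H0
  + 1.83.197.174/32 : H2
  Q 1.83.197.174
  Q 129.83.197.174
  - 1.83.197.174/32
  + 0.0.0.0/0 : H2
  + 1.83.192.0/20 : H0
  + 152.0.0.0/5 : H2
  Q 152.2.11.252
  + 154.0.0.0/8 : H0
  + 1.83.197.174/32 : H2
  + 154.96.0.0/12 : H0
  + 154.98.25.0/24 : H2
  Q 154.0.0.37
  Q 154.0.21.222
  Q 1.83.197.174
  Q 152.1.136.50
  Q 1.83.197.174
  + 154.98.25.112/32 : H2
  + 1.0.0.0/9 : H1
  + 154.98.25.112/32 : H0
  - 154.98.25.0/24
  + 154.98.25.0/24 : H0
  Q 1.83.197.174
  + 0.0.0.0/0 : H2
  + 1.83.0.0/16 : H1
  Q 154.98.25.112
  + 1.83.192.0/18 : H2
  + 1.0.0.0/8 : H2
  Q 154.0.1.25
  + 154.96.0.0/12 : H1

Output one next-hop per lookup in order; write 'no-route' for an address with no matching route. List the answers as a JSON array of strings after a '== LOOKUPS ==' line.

Trace:
  + 154.98.25.0/24 (H2) depth=24
  del 154.98.25.0/24 (clear depth 24)
  + 154.98.25.112/31 (H0) depth=31
  Q 154.98.25.112: descend 1001101001100010000110010111000 ; hops seen [H0] ; pick H0
  del 154.98.25.112/31 (clear depth 31)
  + 1.83.197.174/32 (H0) depth=32
  + 1.83.197.174/32 (H2) depth=32
  Q 1.83.197.174: descend 00000001010100111100010110101110 ; hops seen [H2] ; pick H2
  Q 129.83.197.174: descend 100 ; hops seen [∅] ; pick no-route
  del 1.83.197.174/32 (clear depth 32)
  + 0.0.0.0/0 (H2) depth=0
  + 1.83.192.0/20 (H0) depth=20
  + 152.0.0.0/5 (H2) depth=5
  Q 152.2.11.252: descend 100110 ; hops seen [H2,H2] ; pick H2
  + 154.0.0.0/8 (H0) depth=8
  + 1.83.197.174/32 (H2) depth=32
  + 154.96.0.0/12 (H0) depth=12
  + 154.98.25.0/24 (H2) depth=24
  Q 154.0.0.37: descend 100110100 ; hops seen [H2,H2,H0] ; pick H0
  Q 154.0.21.222: descend 100110100 ; hops seen [H2,H2,H0] ; pick H0
  Q 1.83.197.174: descend 00000001010100111100010110101110 ; hops seen [H2,H0,H2] ; pick H2
  Q 152.1.136.50: descend 100110 ; hops seen [H2,H2] ; pick H2
  Q 1.83.197.174: descend 00000001010100111100010110101110 ; hops seen [H2,H0,H2] ; pick H2
  + 154.98.25.112/32 (H2) depth=32
  + 1.0.0.0/9 (H1) depth=9
  + 154.98.25.112/32 (H0) depth=32
  del 154.98.25.0/24 (clear depth 24)
  + 154.98.25.0/24 (H0) depth=24
  Q 1.83.197.174: descend 00000001010100111100010110101110 ; hops seen [H2,H1,H0,H2] ; pick H2
  + 0.0.0.0/0 (H2) depth=0
  + 1.83.0.0/16 (H1) depth=16
  Q 154.98.25.112: descend 10011010011000100001100101110000 ; hops seen [H2,H2,H0,H0,H0,H0] ; pick H0
  + 1.83.192.0/18 (H2) depth=18
  + 1.0.0.0/8 (H2) depth=8
  Q 154.0.1.25: descend 100110100 ; hops seen [H2,H2,H0] ; pick H0
  + 154.96.0.0/12 (H1) depth=12

== LOOKUPS ==
["H0","H2","no-route","H2","H0","H0","H2","H2","H2","H2","H0","H0"]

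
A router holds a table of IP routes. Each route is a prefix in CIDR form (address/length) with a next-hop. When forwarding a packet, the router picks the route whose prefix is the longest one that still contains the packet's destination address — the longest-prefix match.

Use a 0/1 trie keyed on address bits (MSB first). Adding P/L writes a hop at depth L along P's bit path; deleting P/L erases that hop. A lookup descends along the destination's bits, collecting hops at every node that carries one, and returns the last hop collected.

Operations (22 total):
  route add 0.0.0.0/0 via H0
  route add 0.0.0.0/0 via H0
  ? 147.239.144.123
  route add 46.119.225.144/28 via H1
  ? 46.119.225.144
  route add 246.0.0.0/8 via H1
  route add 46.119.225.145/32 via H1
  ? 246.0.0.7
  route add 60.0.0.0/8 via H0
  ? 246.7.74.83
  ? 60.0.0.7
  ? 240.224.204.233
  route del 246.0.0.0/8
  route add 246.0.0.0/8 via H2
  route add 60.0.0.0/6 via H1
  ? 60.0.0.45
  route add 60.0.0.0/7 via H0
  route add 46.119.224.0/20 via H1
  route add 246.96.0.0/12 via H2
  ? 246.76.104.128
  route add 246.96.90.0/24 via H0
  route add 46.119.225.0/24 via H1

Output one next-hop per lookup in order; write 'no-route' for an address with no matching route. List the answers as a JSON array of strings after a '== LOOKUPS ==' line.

Apply in order:
  + 0.0.0.0/0 (H0) depth=0
  + 0.0.0.0/0 (H0) depth=0
  Q 147.239.144.123: descend ε ; hops seen [H0] ; pick H0
  + 46.119.225.144/28 (H1) depth=28
  Q 46.119.225.144: descend 0010111001110111111000011001 ; hops seen [H0,H1] ; pick H1
  + 246.0.0.0/8 (H1) depth=8
  + 46.119.225.145/32 (H1) depth=32
  Q 246.0.0.7: descend 11110110 ; hops seen [H0,H1] ; pick H1
  + 60.0.0.0/8 (H0) depth=8
  Q 246.7.74.83: descend 11110110 ; hops seen [H0,H1] ; pick H1
  Q 60.0.0.7: descend 00111100 ; hops seen [H0,H0] ; pick H0
  Q 240.224.204.233: descend 11110 ; hops seen [H0] ; pick H0
  - 246.0.0.0/8 clear@8
  + 246.0.0.0/8 (H2) depth=8
  + 60.0.0.0/6 (H1) depth=6
  Q 60.0.0.45: descend 00111100 ; hops seen [H0,H1,H0] ; pick H0
  + 60.0.0.0/7 (H0) depth=7
  + 46.119.224.0/20 (H1) depth=20
  + 246.96.0.0/12 (H2) depth=12
  Q 246.76.104.128: descend 1111011001 ; hops seen [H0,H2] ; pick H2
  + 246.96.90.0/24 (H0) depth=24
  + 46.119.225.0/24 (H1) depth=24

== LOOKUPS ==
["H0","H1","H1","H1","H0","H0","H0","H2"]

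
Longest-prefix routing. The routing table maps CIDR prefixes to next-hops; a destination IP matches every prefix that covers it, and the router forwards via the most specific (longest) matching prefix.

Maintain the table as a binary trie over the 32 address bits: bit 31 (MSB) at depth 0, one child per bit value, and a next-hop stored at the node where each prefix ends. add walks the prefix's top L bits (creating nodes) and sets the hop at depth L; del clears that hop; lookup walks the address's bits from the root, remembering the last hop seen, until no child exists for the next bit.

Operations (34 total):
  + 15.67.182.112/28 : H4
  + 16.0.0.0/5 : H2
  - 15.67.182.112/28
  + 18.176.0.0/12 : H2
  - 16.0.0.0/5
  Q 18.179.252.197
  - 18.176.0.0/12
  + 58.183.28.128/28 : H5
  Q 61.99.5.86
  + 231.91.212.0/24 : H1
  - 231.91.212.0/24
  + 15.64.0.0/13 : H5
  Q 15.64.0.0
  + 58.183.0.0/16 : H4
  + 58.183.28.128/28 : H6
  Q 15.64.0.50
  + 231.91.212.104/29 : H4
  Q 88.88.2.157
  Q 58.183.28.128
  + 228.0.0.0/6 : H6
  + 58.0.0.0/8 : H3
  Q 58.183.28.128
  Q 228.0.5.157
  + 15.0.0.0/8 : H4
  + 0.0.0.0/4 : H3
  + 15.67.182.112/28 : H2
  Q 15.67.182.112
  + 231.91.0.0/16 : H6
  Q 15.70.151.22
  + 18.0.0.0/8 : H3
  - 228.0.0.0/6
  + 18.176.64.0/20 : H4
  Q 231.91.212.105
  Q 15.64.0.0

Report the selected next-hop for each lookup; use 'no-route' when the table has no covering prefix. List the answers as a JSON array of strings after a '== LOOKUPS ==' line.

Trace:
  + 15.67.182.112/28 (H4) depth=28
  + 16.0.0.0/5 (H2) depth=5
  - 15.67.182.112/28 clear@28
  + 18.176.0.0/12 (H2) depth=12
  - 16.0.0.0/5 clear@5
  Q 18.179.252.197: descend 000100101011 ; hops seen [H2] ; pick H2
  - 18.176.0.0/12 clear@12
  + 58.183.28.128/28 (H5) depth=28
  Q 61.99.5.86: descend 00111 ; hops seen [∅] ; pick no-route
  + 231.91.212.0/24 (H1) depth=24
  - 231.91.212.0/24 clear@24
  + 15.64.0.0/13 (H5) depth=13
  Q 15.64.0.0: descend 00001111010000 ; hops seen [H5] ; pick H5
  + 58.183.0.0/16 (H4) depth=16
  + 58.183.28.128/28 (H6) depth=28
  Q 15.64.0.50: descend 00001111010000 ; hops seen [H5] ; pick H5
  + 231.91.212.104/29 (H4) depth=29
  Q 88.88.2.157: descend 0 ; hops seen [∅] ; pick no-route
  Q 58.183.28.128: descend 0011101010110111000111001000 ; hops seen [H4,H6] ; pick H6
  + 228.0.0.0/6 (H6) depth=6
  + 58.0.0.0/8 (H3) depth=8
  Q 58.183.28.128: descend 0011101010110111000111001000 ; hops seen [H3,H4,H6] ; pick H6
  Q 228.0.5.157: descend 111001 ; hops seen [H6] ; pick H6
  + 15.0.0.0/8 (H4) depth=8
  + 0.0.0.0/4 (H3) depth=4
  + 15.67.182.112/28 (H2) depth=28
  Q 15.67.182.112: descend 0000111101000011101101100111 ; hops seen [H3,H4,H5,H2] ; pick H2
  + 231.91.0.0/16 (H6) depth=16
  Q 15.70.151.22: descend 0000111101000 ; hops seen [H3,H4,H5] ; pick H5
  + 18.0.0.0/8 (H3) depth=8
  - 228.0.0.0/6 clear@6
  + 18.176.64.0/20 (H4) depth=20
  Q 231.91.212.105: descend 11100111010110111101010001101 ; hops seen [H6,H4] ; pick H4
  Q 15.64.0.0: descend 00001111010000 ; hops seen [H3,H4,H5] ; pick H5

== LOOKUPS ==
["H2","no-route","H5","H5","no-route","H6","H6","H6","H2","H5","H4","H5"]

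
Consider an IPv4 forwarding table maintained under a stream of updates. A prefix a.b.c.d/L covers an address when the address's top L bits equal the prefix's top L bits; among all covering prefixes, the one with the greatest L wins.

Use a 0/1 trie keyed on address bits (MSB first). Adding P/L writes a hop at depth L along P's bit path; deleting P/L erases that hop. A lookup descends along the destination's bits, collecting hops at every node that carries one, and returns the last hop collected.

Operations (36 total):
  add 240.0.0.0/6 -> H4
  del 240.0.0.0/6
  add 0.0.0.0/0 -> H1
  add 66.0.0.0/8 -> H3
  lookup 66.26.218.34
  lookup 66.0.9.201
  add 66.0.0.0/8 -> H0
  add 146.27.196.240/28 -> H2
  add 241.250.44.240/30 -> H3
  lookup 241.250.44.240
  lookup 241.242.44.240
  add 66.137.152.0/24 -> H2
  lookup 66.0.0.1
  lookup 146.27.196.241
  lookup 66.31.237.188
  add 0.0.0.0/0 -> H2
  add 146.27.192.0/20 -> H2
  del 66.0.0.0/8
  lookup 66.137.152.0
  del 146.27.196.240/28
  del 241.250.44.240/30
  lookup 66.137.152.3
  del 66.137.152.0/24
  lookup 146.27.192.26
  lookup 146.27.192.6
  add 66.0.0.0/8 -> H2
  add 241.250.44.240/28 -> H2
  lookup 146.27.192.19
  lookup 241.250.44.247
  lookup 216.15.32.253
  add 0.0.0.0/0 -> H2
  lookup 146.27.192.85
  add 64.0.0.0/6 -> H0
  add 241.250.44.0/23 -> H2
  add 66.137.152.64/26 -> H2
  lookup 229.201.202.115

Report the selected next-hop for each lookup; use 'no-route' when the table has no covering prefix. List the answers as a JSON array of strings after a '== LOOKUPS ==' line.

Process each operation:
  + 240.0.0.0/6 (H4) depth=6
  - 240.0.0.0/6 clear@6
  + 0.0.0.0/0 (H1) depth=0
  + 66.0.0.0/8 (H3) depth=8
  ? 66.26.218.34  path d0:H1→d1:-→d2:-→d3:-→d4:-→d5:-→d6:-→d7:-→d8:H3  best=H3
  ? 66.0.9.201  path d0:H1→d1:-→d2:-→d3:-→d4:-→d5:-→d6:-→d7:-→d8:H3  best=H3
  + 66.0.0.0/8 (H0) depth=8
  + 146.27.196.240/28 (H2) depth=28
  + 241.250.44.240/30 (H3) depth=30
  ? 241.250.44.240  path d0:H1→d1:-→d2:-→d3:-→d4:-→d5:-→d6:-→d7:-→d8:-→d9:-→d10:-→d11:-→d12:-→d13:-→d14:-→d15:-→d16:-→d17:-→d18:-→d19:-→d20:-→d21:-→d22:-→d23:-→d24:-→d25:-→d26:-→d27:-→d28:-→d29:-→d30:H3  best=H3
  ? 241.242.44.240  path d0:H1→d1:-→d2:-→d3:-→d4:-→d5:-→d6:-→d7:-→d8:-→d9:-→d10:-→d11:-→d12:-  best=H1
  + 66.137.152.0/24 (H2) depth=24
  ? 66.0.0.1  path d0:H1→d1:-→d2:-→d3:-→d4:-→d5:-→d6:-→d7:-→d8:H0  best=H0
  ? 146.27.196.241  path d0:H1→d1:-→d2:-→d3:-→d4:-→d5:-→d6:-→d7:-→d8:-→d9:-→d10:-→d11:-→d12:-→d13:-→d14:-→d15:-→d16:-→d17:-→d18:-→d19:-→d20:-→d21:-→d22:-→d23:-→d24:-→d25:-→d26:-→d27:-→d28:H2  best=H2
  ? 66.31.237.188  path d0:H1→d1:-→d2:-→d3:-→d4:-→d5:-→d6:-→d7:-→d8:H0  best=H0
  + 0.0.0.0/0 (H2) depth=0
  + 146.27.192.0/20 (H2) depth=20
  - 66.0.0.0/8 clear@8
  ? 66.137.152.0  path d0:H2→d1:-→d2:-→d3:-→d4:-→d5:-→d6:-→d7:-→d8:-→d9:-→d10:-→d11:-→d12:-→d13:-→d14:-→d15:-→d16:-→d17:-→d18:-→d19:-→d20:-→d21:-→d22:-→d23:-→d24:H2  best=H2
  - 146.27.196.240/28 clear@28
  - 241.250.44.240/30 clear@30
  ? 66.137.152.3  path d0:H2→d1:-→d2:-→d3:-→d4:-→d5:-→d6:-→d7:-→d8:-→d9:-→d10:-→d11:-→d12:-→d13:-→d14:-→d15:-→d16:-→d17:-→d18:-→d19:-→d20:-→d21:-→d22:-→d23:-→d24:H2  best=H2
  - 66.137.152.0/24 clear@24
  ? 146.27.192.26  path d0:H2→d1:-→d2:-→d3:-→d4:-→d5:-→d6:-→d7:-→d8:-→d9:-→d10:-→d11:-→d12:-→d13:-→d14:-→d15:-→d16:-→d17:-→d18:-→d19:-→d20:H2→d21:-  best=H2
  ? 146.27.192.6  path d0:H2→d1:-→d2:-→d3:-→d4:-→d5:-→d6:-→d7:-→d8:-→d9:-→d10:-→d11:-→d12:-→d13:-→d14:-→d15:-→d16:-→d17:-→d18:-→d19:-→d20:H2→d21:-  best=H2
  + 66.0.0.0/8 (H2) depth=8
  + 241.250.44.240/28 (H2) depth=28
  ? 146.27.192.19  path d0:H2→d1:-→d2:-→d3:-→d4:-→d5:-→d6:-→d7:-→d8:-→d9:-→d10:-→d11:-→d12:-→d13:-→d14:-→d15:-→d16:-→d17:-→d18:-→d19:-→d20:H2→d21:-  best=H2
  ? 241.250.44.247  path d0:H2→d1:-→d2:-→d3:-→d4:-→d5:-→d6:-→d7:-→d8:-→d9:-→d10:-→d11:-→d12:-→d13:-→d14:-→d15:-→d16:-→d17:-→d18:-→d19:-→d20:-→d21:-→d22:-→d23:-→d24:-→d25:-→d26:-→d27:-→d28:H2→d29:-  best=H2
  ? 216.15.32.253  path d0:H2→d1:-→d2:-  best=H2
  + 0.0.0.0/0 (H2) depth=0
  ? 146.27.192.85  path d0:H2→d1:-→d2:-→d3:-→d4:-→d5:-→d6:-→d7:-→d8:-→d9:-→d10:-→d11:-→d12:-→d13:-→d14:-→d15:-→d16:-→d17:-→d18:-→d19:-→d20:H2→d21:-  best=H2
  + 64.0.0.0/6 (H0) depth=6
  + 241.250.44.0/23 (H2) depth=23
  + 66.137.152.64/26 (H2) depth=26
  ? 229.201.202.115  path d0:H2→d1:-→d2:-→d3:-  best=H2

== LOOKUPS ==
["H3","H3","H3","H1","H0","H2","H0","H2","H2","H2","H2","H2","H2","H2","H2","H2"]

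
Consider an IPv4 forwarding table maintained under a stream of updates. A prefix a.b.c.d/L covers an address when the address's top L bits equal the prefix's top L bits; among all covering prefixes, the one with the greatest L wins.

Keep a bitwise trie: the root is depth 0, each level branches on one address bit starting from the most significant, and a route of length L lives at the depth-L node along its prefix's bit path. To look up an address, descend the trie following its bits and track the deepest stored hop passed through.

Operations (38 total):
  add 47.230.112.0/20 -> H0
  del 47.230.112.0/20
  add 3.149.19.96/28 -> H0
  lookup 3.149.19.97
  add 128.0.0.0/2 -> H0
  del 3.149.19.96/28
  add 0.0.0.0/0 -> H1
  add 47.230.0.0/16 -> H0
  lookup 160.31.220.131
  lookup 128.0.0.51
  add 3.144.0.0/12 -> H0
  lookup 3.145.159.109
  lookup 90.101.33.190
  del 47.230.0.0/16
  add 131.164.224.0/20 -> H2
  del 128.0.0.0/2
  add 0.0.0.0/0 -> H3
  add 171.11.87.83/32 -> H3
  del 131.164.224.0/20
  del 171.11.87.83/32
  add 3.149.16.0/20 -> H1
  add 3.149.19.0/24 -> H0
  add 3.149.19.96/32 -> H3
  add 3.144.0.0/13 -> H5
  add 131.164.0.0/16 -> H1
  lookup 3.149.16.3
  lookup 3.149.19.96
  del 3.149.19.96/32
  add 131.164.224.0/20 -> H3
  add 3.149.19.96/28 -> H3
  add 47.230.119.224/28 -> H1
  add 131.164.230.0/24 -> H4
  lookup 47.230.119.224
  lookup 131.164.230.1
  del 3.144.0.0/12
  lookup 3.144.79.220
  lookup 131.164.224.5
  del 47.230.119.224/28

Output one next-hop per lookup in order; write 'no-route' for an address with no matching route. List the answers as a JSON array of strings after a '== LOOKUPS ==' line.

Process each operation:
  + 47.230.112.0/20 (H0) depth=20
  del 47.230.112.0/20 (clear depth 20)
  + 3.149.19.96/28 (H0) depth=28
  ? 3.149.19.97  path d0:-→d1:-→d2:-→d3:-→d4:-→d5:-→d6:-→d7:-→d8:-→d9:-→d10:-→d11:-→d12:-→d13:-→d14:-→d15:-→d16:-→d17:-→d18:-→d19:-→d20:-→d21:-→d22:-→d23:-→d24:-→d25:-→d26:-→d27:-→d28:H0  best=H0
  + 128.0.0.0/2 (H0) depth=2
  del 3.149.19.96/28 (clear depth 28)
  + 0.0.0.0/0 (H1) depth=0
  + 47.230.0.0/16 (H0) depth=16
  ? 160.31.220.131  path d0:H1→d1:-→d2:H0  best=H0
  ? 128.0.0.51  path d0:H1→d1:-→d2:H0  best=H0
  + 3.144.0.0/12 (H0) depth=12
  ? 3.145.159.109  path d0:H1→d1:-→d2:-→d3:-→d4:-→d5:-→d6:-→d7:-→d8:-→d9:-→d10:-→d11:-→d12:H0→d13:-  best=H0
  ? 90.101.33.190  path d0:H1→d1:-  best=H1
  del 47.230.0.0/16 (clear depth 16)
  + 131.164.224.0/20 (H2) depth=20
  del 128.0.0.0/2 (clear depth 2)
  + 0.0.0.0/0 (H3) depth=0
  + 171.11.87.83/32 (H3) depth=32
  del 131.164.224.0/20 (clear depth 20)
  del 171.11.87.83/32 (clear depth 32)
  + 3.149.16.0/20 (H1) depth=20
  + 3.149.19.0/24 (H0) depth=24
  + 3.149.19.96/32 (H3) depth=32
  + 3.144.0.0/13 (H5) depth=13
  + 131.164.0.0/16 (H1) depth=16
  ? 3.149.16.3  path d0:H3→d1:-→d2:-→d3:-→d4:-→d5:-→d6:-→d7:-→d8:-→d9:-→d10:-→d11:-→d12:H0→d13:H5→d14:-→d15:-→d16:-→d17:-→d18:-→d19:-→d20:H1→d21:-→d22:-  best=H1
  ? 3.149.19.96  path d0:H3→d1:-→d2:-→d3:-→d4:-→d5:-→d6:-→d7:-→d8:-→d9:-→d10:-→d11:-→d12:H0→d13:H5→d14:-→d15:-→d16:-→d17:-→d18:-→d19:-→d20:H1→d21:-→d22:-→d23:-→d24:H0→d25:-→d26:-→d27:-→d28:-→d29:-→d30:-→d31:-→d32:H3  best=H3
  del 3.149.19.96/32 (clear depth 32)
  + 131.164.224.0/20 (H3) depth=20
  + 3.149.19.96/28 (H3) depth=28
  + 47.230.119.224/28 (H1) depth=28
  + 131.164.230.0/24 (H4) depth=24
  ? 47.230.119.224  path d0:H3→d1:-→d2:-→d3:-→d4:-→d5:-→d6:-→d7:-→d8:-→d9:-→d10:-→d11:-→d12:-→d13:-→d14:-→d15:-→d16:-→d17:-→d18:-→d19:-→d20:-→d21:-→d22:-→d23:-→d24:-→d25:-→d26:-→d27:-→d28:H1  best=H1
  ? 131.164.230.1  path d0:H3→d1:-→d2:-→d3:-→d4:-→d5:-→d6:-→d7:-→d8:-→d9:-→d10:-→d11:-→d12:-→d13:-→d14:-→d15:-→d16:H1→d17:-→d18:-→d19:-→d20:H3→d21:-→d22:-→d23:-→d24:H4  best=H4
  del 3.144.0.0/12 (clear depth 12)
  ? 3.144.79.220  path d0:H3→d1:-→d2:-→d3:-→d4:-→d5:-→d6:-→d7:-→d8:-→d9:-→d10:-→d11:-→d12:-→d13:H5  best=H5
  ? 131.164.224.5  path d0:H3→d1:-→d2:-→d3:-→d4:-→d5:-→d6:-→d7:-→d8:-→d9:-→d10:-→d11:-→d12:-→d13:-→d14:-→d15:-→d16:H1→d17:-→d18:-→d19:-→d20:H3→d21:-  best=H3
  del 47.230.119.224/28 (clear depth 28)

== LOOKUPS ==
["H0","H0","H0","H0","H1","H1","H3","H1","H4","H5","H3"]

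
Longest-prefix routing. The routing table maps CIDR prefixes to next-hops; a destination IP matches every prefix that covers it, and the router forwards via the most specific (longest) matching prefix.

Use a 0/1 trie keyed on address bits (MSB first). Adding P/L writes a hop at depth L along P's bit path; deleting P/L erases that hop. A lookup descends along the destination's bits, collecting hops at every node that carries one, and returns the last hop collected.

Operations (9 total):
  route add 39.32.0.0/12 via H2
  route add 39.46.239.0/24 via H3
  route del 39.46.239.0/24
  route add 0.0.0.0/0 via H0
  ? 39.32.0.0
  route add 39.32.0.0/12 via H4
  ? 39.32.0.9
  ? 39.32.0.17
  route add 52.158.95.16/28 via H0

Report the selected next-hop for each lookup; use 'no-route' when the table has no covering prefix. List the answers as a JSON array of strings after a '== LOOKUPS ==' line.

Process each operation:
  + 39.32.0.0/12 (H2) depth=12
  + 39.46.239.0/24 (H3) depth=24
  - 39.46.239.0/24 clear@24
  + 0.0.0.0/0 (H0) depth=0
  ? 39.32.0.0  path d0:H0→d1:-→d2:-→d3:-→d4:-→d5:-→d6:-→d7:-→d8:-→d9:-→d10:-→d11:-→d12:H2  best=H2
  + 39.32.0.0/12 (H4) depth=12
  ? 39.32.0.9  path d0:H0→d1:-→d2:-→d3:-→d4:-→d5:-→d6:-→d7:-→d8:-→d9:-→d10:-→d11:-→d12:H4  best=H4
  ? 39.32.0.17  path d0:H0→d1:-→d2:-→d3:-→d4:-→d5:-→d6:-→d7:-→d8:-→d9:-→d10:-→d11:-→d12:H4  best=H4
  + 52.158.95.16/28 (H0) depth=28

== LOOKUPS ==
["H2","H4","H4"]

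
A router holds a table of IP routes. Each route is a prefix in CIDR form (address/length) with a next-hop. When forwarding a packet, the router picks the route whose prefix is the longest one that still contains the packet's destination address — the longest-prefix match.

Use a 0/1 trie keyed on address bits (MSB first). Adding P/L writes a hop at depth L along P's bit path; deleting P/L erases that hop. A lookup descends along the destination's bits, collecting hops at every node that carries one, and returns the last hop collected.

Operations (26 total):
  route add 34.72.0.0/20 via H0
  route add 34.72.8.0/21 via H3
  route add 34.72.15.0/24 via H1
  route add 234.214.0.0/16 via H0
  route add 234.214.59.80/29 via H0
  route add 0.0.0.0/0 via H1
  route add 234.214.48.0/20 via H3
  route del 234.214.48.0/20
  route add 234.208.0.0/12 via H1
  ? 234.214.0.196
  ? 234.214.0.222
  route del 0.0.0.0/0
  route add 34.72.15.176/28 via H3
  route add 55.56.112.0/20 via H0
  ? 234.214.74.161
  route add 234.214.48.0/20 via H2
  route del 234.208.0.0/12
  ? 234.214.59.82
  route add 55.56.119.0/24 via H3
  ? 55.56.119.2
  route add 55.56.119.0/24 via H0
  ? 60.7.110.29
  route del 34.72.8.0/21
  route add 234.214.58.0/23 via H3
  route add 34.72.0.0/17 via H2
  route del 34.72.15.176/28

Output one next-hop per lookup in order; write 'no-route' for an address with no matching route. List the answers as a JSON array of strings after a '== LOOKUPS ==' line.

Process each operation:
  + 34.72.0.0/20 (H0) depth=20
  + 34.72.8.0/21 (H3) depth=21
  + 34.72.15.0/24 (H1) depth=24
  + 234.214.0.0/16 (H0) depth=16
  + 234.214.59.80/29 (H0) depth=29
  + 0.0.0.0/0 (H1) depth=0
  + 234.214.48.0/20 (H3) depth=20
  del 234.214.48.0/20 (clear depth 20)
  + 234.208.0.0/12 (H1) depth=12
  lookup 234.214.0.196: bits 111010101101011000 walk d0:H1→d1:-→d2:-→d3:-→d4:-→d5:-→d6:-→d7:-→d8:-→d9:-→d10:-→d11:-→d12:H1→d13:-→d14:-→d15:-→d16:H0→d17:-→d18:- -> H0
  lookup 234.214.0.222: bits 111010101101011000 walk d0:H1→d1:-→d2:-→d3:-→d4:-→d5:-→d6:-→d7:-→d8:-→d9:-→d10:-→d11:-→d12:H1→d13:-→d14:-→d15:-→d16:H0→d17:-→d18:- -> H0
  del 0.0.0.0/0 (clear depth 0)
  + 34.72.15.176/28 (H3) depth=28
  + 55.56.112.0/20 (H0) depth=20
  lookup 234.214.74.161: bits 11101010110101100 walk d0:-→d1:-→d2:-→d3:-→d4:-→d5:-→d6:-→d7:-→d8:-→d9:-→d10:-→d11:-→d12:H1→d13:-→d14:-→d15:-→d16:H0→d17:- -> H0
  + 234.214.48.0/20 (H2) depth=20
  del 234.208.0.0/12 (clear depth 12)
  lookup 234.214.59.82: bits 11101010110101100011101101010 walk d0:-→d1:-→d2:-→d3:-→d4:-→d5:-→d6:-→d7:-→d8:-→d9:-→d10:-→d11:-→d12:-→d13:-→d14:-→d15:-→d16:H0→d17:-→d18:-→d19:-→d20:H2→d21:-→d22:-→d23:-→d24:-→d25:-→d26:-→d27:-→d28:-→d29:H0 -> H0
  + 55.56.119.0/24 (H3) depth=24
  lookup 55.56.119.2: bits 001101110011100001110111 walk d0:-→d1:-→d2:-→d3:-→d4:-→d5:-→d6:-→d7:-→d8:-→d9:-→d10:-→d11:-→d12:-→d13:-→d14:-→d15:-→d16:-→d17:-→d18:-→d19:-→d20:H0→d21:-→d22:-→d23:-→d24:H3 -> H3
  + 55.56.119.0/24 (H0) depth=24
  lookup 60.7.110.29: bits 0011 walk d0:-→d1:-→d2:-→d3:-→d4:- -> no-route
  del 34.72.8.0/21 (clear depth 21)
  + 234.214.58.0/23 (H3) depth=23
  + 34.72.0.0/17 (H2) depth=17
  del 34.72.15.176/28 (clear depth 28)

== LOOKUPS ==
["H0","H0","H0","H0","H3","no-route"]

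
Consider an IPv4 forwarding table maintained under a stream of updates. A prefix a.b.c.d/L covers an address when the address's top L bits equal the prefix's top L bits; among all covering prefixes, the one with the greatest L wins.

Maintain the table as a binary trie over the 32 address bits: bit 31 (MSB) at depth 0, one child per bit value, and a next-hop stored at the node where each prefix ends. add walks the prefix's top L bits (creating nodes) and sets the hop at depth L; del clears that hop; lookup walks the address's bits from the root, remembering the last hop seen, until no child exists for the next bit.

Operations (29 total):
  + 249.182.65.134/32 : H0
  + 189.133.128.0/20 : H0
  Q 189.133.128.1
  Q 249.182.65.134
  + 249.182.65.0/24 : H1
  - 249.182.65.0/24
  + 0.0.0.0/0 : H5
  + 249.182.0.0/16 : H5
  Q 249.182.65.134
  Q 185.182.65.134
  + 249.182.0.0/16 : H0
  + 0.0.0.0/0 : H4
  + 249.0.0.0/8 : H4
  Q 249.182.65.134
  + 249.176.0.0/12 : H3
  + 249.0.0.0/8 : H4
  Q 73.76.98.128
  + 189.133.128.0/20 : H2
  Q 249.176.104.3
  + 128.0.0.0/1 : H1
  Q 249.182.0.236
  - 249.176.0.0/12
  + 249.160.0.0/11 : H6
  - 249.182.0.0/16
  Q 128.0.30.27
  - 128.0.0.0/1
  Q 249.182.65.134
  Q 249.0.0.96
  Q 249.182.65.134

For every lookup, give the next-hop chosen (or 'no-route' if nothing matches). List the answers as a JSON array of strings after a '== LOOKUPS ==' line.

Process each operation:
  add 249.182.65.134/32 -> H0 at depth 32
  add 189.133.128.0/20 -> H0 at depth 20
  ? 189.133.128.1  path d0:-→d1:-→d2:-→d3:-→d4:-→d5:-→d6:-→d7:-→d8:-→d9:-→d10:-→d11:-→d12:-→d13:-→d14:-→d15:-→d16:-→d17:-→d18:-→d19:-→d20:H0  best=H0
  ? 249.182.65.134  path d0:-→d1:-→d2:-→d3:-→d4:-→d5:-→d6:-→d7:-→d8:-→d9:-→d10:-→d11:-→d12:-→d13:-→d14:-→d15:-→d16:-→d17:-→d18:-→d19:-→d20:-→d21:-→d22:-→d23:-→d24:-→d25:-→d26:-→d27:-→d28:-→d29:-→d30:-→d31:-→d32:H0  best=H0
  add 249.182.65.0/24 -> H1 at depth 24
  - 249.182.65.0/24 clear@24
  add 0.0.0.0/0 -> H5 at depth 0
  add 249.182.0.0/16 -> H5 at depth 16
  ? 249.182.65.134  path d0:H5→d1:-→d2:-→d3:-→d4:-→d5:-→d6:-→d7:-→d8:-→d9:-→d10:-→d11:-→d12:-→d13:-→d14:-→d15:-→d16:H5→d17:-→d18:-→d19:-→d20:-→d21:-→d22:-→d23:-→d24:-→d25:-→d26:-→d27:-→d28:-→d29:-→d30:-→d31:-→d32:H0  best=H0
  ? 185.182.65.134  path d0:H5→d1:-→d2:-→d3:-→d4:-→d5:-  best=H5
  add 249.182.0.0/16 -> H0 at depth 16
  add 0.0.0.0/0 -> H4 at depth 0
  add 249.0.0.0/8 -> H4 at depth 8
  ? 249.182.65.134  path d0:H4→d1:-→d2:-→d3:-→d4:-→d5:-→d6:-→d7:-→d8:H4→d9:-→d10:-→d11:-→d12:-→d13:-→d14:-→d15:-→d16:H0→d17:-→d18:-→d19:-→d20:-→d21:-→d22:-→d23:-→d24:-→d25:-→d26:-→d27:-→d28:-→d29:-→d30:-→d31:-→d32:H0  best=H0
  add 249.176.0.0/12 -> H3 at depth 12
  add 249.0.0.0/8 -> H4 at depth 8
  ? 73.76.98.128  path d0:H4  best=H4
  add 189.133.128.0/20 -> H2 at depth 20
  ? 249.176.104.3  path d0:H4→d1:-→d2:-→d3:-→d4:-→d5:-→d6:-→d7:-→d8:H4→d9:-→d10:-→d11:-→d12:H3→d13:-  best=H3
  add 128.0.0.0/1 -> H1 at depth 1
  ? 249.182.0.236  path d0:H4→d1:H1→d2:-→d3:-→d4:-→d5:-→d6:-→d7:-→d8:H4→d9:-→d10:-→d11:-→d12:H3→d13:-→d14:-→d15:-→d16:H0→d17:-  best=H0
  - 249.176.0.0/12 clear@12
  add 249.160.0.0/11 -> H6 at depth 11
  - 249.182.0.0/16 clear@16
  ? 128.0.30.27  path d0:H4→d1:H1→d2:-  best=H1
  - 128.0.0.0/1 clear@1
  ? 249.182.65.134  path d0:H4→d1:-→d2:-→d3:-→d4:-→d5:-→d6:-→d7:-→d8:H4→d9:-→d10:-→d11:H6→d12:-→d13:-→d14:-→d15:-→d16:-→d17:-→d18:-→d19:-→d20:-→d21:-→d22:-→d23:-→d24:-→d25:-→d26:-→d27:-→d28:-→d29:-→d30:-→d31:-→d32:H0  best=H0
  ? 249.0.0.96  path d0:H4→d1:-→d2:-→d3:-→d4:-→d5:-→d6:-→d7:-→d8:H4  best=H4
  ? 249.182.65.134  path d0:H4→d1:-→d2:-→d3:-→d4:-→d5:-→d6:-→d7:-→d8:H4→d9:-→d10:-→d11:H6→d12:-→d13:-→d14:-→d15:-→d16:-→d17:-→d18:-→d19:-→d20:-→d21:-→d22:-→d23:-→d24:-→d25:-→d26:-→d27:-→d28:-→d29:-→d30:-→d31:-→d32:H0  best=H0

== LOOKUPS ==
["H0","H0","H0","H5","H0","H4","H3","H0","H1","H0","H4","H0"]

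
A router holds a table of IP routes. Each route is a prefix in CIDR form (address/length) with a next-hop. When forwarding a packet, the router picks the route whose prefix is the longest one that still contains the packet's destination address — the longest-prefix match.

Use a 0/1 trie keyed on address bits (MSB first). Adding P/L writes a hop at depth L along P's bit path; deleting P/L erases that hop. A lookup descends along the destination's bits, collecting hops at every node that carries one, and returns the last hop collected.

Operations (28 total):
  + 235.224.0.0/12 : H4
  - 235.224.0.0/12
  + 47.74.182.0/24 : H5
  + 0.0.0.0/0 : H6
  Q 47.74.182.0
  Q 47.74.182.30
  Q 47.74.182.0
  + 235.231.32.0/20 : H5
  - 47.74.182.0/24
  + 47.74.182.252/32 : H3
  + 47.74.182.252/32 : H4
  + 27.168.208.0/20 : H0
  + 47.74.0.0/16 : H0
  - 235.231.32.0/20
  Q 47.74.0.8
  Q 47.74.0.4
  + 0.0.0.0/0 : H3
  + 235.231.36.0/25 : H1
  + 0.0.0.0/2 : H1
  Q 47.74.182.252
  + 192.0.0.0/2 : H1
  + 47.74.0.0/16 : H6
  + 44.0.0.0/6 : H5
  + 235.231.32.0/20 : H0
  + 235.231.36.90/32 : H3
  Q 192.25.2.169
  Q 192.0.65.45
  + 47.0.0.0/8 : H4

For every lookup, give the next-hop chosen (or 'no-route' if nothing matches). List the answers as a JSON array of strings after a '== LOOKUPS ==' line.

Process each operation:
  add 235.224.0.0/12 -> H4 at depth 12
  del 235.224.0.0/12 (clear depth 12)
  add 47.74.182.0/24 -> H5 at depth 24
  add 0.0.0.0/0 -> H6 at depth 0
  ? 47.74.182.0  path d0:H6→d1:-→d2:-→d3:-→d4:-→d5:-→d6:-→d7:-→d8:-→d9:-→d10:-→d11:-→d12:-→d13:-→d14:-→d15:-→d16:-→d17:-→d18:-→d19:-→d20:-→d21:-→d22:-→d23:-→d24:H5  best=H5
  ? 47.74.182.30  path d0:H6→d1:-→d2:-→d3:-→d4:-→d5:-→d6:-→d7:-→d8:-→d9:-→d10:-→d11:-→d12:-→d13:-→d14:-→d15:-→d16:-→d17:-→d18:-→d19:-→d20:-→d21:-→d22:-→d23:-→d24:H5  best=H5
  ? 47.74.182.0  path d0:H6→d1:-→d2:-→d3:-→d4:-→d5:-→d6:-→d7:-→d8:-→d9:-→d10:-→d11:-→d12:-→d13:-→d14:-→d15:-→d16:-→d17:-→d18:-→d19:-→d20:-→d21:-→d22:-→d23:-→d24:H5  best=H5
  add 235.231.32.0/20 -> H5 at depth 20
  del 47.74.182.0/24 (clear depth 24)
  add 47.74.182.252/32 -> H3 at depth 32
  add 47.74.182.252/32 -> H4 at depth 32
  add 27.168.208.0/20 -> H0 at depth 20
  add 47.74.0.0/16 -> H0 at depth 16
  del 235.231.32.0/20 (clear depth 20)
  ? 47.74.0.8  path d0:H6→d1:-→d2:-→d3:-→d4:-→d5:-→d6:-→d7:-→d8:-→d9:-→d10:-→d11:-→d12:-→d13:-→d14:-→d15:-→d16:H0  best=H0
  ? 47.74.0.4  path d0:H6→d1:-→d2:-→d3:-→d4:-→d5:-→d6:-→d7:-→d8:-→d9:-→d10:-→d11:-→d12:-→d13:-→d14:-→d15:-→d16:H0  best=H0
  add 0.0.0.0/0 -> H3 at depth 0
  add 235.231.36.0/25 -> H1 at depth 25
  add 0.0.0.0/2 -> H1 at depth 2
  ? 47.74.182.252  path d0:H3→d1:-→d2:H1→d3:-→d4:-→d5:-→d6:-→d7:-→d8:-→d9:-→d10:-→d11:-→d12:-→d13:-→d14:-→d15:-→d16:H0→d17:-→d18:-→d19:-→d20:-→d21:-→d22:-→d23:-→d24:-→d25:-→d26:-→d27:-→d28:-→d29:-→d30:-→d31:-→d32:H4  best=H4
  add 192.0.0.0/2 -> H1 at depth 2
  add 47.74.0.0/16 -> H6 at depth 16
  add 44.0.0.0/6 -> H5 at depth 6
  add 235.231.32.0/20 -> H0 at depth 20
  add 235.231.36.90/32 -> H3 at depth 32
  ? 192.25.2.169  path d0:H3→d1:-→d2:H1  best=H1
  ? 192.0.65.45  path d0:H3→d1:-→d2:H1  best=H1
  add 47.0.0.0/8 -> H4 at depth 8

== LOOKUPS ==
["H5","H5","H5","H0","H0","H4","H1","H1"]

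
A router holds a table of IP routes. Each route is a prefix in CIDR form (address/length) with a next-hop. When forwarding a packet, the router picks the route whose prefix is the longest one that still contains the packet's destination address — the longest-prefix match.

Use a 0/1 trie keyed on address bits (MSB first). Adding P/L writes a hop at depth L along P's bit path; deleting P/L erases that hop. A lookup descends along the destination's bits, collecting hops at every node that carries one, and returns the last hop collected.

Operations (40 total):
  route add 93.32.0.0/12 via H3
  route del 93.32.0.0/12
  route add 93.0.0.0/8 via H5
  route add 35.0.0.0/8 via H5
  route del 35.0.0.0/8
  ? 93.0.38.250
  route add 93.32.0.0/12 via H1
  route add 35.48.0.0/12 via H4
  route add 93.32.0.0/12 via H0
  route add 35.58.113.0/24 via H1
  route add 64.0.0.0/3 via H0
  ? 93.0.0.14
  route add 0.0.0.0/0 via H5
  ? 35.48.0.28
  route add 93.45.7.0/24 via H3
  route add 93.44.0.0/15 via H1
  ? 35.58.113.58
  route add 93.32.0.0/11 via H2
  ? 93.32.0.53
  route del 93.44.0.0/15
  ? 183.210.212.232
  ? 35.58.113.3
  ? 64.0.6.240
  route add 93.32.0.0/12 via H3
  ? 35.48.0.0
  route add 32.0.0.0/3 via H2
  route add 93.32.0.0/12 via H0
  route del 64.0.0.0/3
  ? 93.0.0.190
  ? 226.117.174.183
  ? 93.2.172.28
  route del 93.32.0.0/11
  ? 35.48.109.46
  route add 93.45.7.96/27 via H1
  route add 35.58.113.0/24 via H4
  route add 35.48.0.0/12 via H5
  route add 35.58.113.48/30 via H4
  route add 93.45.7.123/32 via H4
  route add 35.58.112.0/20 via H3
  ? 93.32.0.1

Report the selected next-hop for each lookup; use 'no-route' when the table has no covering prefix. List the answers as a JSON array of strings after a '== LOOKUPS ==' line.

Apply in order:
  add 93.32.0.0/12 -> H3 at depth 12
  - 93.32.0.0/12 clear@12
  add 93.0.0.0/8 -> H5 at depth 8
  add 35.0.0.0/8 -> H5 at depth 8
  - 35.0.0.0/8 clear@8
  ? 93.0.38.250  path d0:-→d1:-→d2:-→d3:-→d4:-→d5:-→d6:-→d7:-→d8:H5→d9:-→d10:-  best=H5
  add 93.32.0.0/12 -> H1 at depth 12
  add 35.48.0.0/12 -> H4 at depth 12
  add 93.32.0.0/12 -> H0 at depth 12
  add 35.58.113.0/24 -> H1 at depth 24
  add 64.0.0.0/3 -> H0 at depth 3
  ? 93.0.0.14  path d0:-→d1:-→d2:-→d3:H0→d4:-→d5:-→d6:-→d7:-→d8:H5→d9:-→d10:-  best=H5
  add 0.0.0.0/0 -> H5 at depth 0
  ? 35.48.0.28  path d0:H5→d1:-→d2:-→d3:-→d4:-→d5:-→d6:-→d7:-→d8:-→d9:-→d10:-→d11:-→d12:H4  best=H4
  add 93.45.7.0/24 -> H3 at depth 24
  add 93.44.0.0/15 -> H1 at depth 15
  ? 35.58.113.58  path d0:H5→d1:-→d2:-→d3:-→d4:-→d5:-→d6:-→d7:-→d8:-→d9:-→d10:-→d11:-→d12:H4→d13:-→d14:-→d15:-→d16:-→d17:-→d18:-→d19:-→d20:-→d21:-→d22:-→d23:-→d24:H1  best=H1
  add 93.32.0.0/11 -> H2 at depth 11
  ? 93.32.0.53  path d0:H5→d1:-→d2:-→d3:H0→d4:-→d5:-→d6:-→d7:-→d8:H5→d9:-→d10:-→d11:H2→d12:H0  best=H0
  - 93.44.0.0/15 clear@15
  ? 183.210.212.232  path d0:H5  best=H5
  ? 35.58.113.3  path d0:H5→d1:-→d2:-→d3:-→d4:-→d5:-→d6:-→d7:-→d8:-→d9:-→d10:-→d11:-→d12:H4→d13:-→d14:-→d15:-→d16:-→d17:-→d18:-→d19:-→d20:-→d21:-→d22:-→d23:-→d24:H1  best=H1
  ? 64.0.6.240  path d0:H5→d1:-→d2:-→d3:H0  best=H0
  add 93.32.0.0/12 -> H3 at depth 12
  ? 35.48.0.0  path d0:H5→d1:-→d2:-→d3:-→d4:-→d5:-→d6:-→d7:-→d8:-→d9:-→d10:-→d11:-→d12:H4  best=H4
  add 32.0.0.0/3 -> H2 at depth 3
  add 93.32.0.0/12 -> H0 at depth 12
  - 64.0.0.0/3 clear@3
  ? 93.0.0.190  path d0:H5→d1:-→d2:-→d3:-→d4:-→d5:-→d6:-→d7:-→d8:H5→d9:-→d10:-  best=H5
  ? 226.117.174.183  path d0:H5  best=H5
  ? 93.2.172.28  path d0:H5→d1:-→d2:-→d3:-→d4:-→d5:-→d6:-→d7:-→d8:H5→d9:-→d10:-  best=H5
  - 93.32.0.0/11 clear@11
  ? 35.48.109.46  path d0:H5→d1:-→d2:-→d3:H2→d4:-→d5:-→d6:-→d7:-→d8:-→d9:-→d10:-→d11:-→d12:H4  best=H4
  add 93.45.7.96/27 -> H1 at depth 27
  add 35.58.113.0/24 -> H4 at depth 24
  add 35.48.0.0/12 -> H5 at depth 12
  add 35.58.113.48/30 -> H4 at depth 30
  add 93.45.7.123/32 -> H4 at depth 32
  add 35.58.112.0/20 -> H3 at depth 20
  ? 93.32.0.1  path d0:H5→d1:-→d2:-→d3:-→d4:-→d5:-→d6:-→d7:-→d8:H5→d9:-→d10:-→d11:-→d12:H0  best=H0

== LOOKUPS ==
["H5","H5","H4","H1","H0","H5","H1","H0","H4","H5","H5","H5","H4","H0"]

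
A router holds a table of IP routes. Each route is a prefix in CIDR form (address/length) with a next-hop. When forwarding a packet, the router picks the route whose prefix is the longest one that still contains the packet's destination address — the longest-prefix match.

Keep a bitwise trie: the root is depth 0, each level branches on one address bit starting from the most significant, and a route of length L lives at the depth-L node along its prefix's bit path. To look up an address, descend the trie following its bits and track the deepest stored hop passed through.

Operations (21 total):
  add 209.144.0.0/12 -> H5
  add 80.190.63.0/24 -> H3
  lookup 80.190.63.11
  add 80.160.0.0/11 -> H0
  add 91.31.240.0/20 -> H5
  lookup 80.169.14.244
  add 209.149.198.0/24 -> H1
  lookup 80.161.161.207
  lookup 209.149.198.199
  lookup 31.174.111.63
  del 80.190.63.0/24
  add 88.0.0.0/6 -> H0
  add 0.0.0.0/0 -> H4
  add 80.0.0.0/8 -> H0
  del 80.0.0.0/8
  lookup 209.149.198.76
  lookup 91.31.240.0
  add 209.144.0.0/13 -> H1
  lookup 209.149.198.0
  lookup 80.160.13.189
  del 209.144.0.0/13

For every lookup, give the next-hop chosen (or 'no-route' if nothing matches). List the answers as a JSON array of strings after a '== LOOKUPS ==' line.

Process each operation:
  + 209.144.0.0/12 (H5) depth=12
  + 80.190.63.0/24 (H3) depth=24
  lookup 80.190.63.11: bits 010100001011111000111111 walk d0:-→d1:-→d2:-→d3:-→d4:-→d5:-→d6:-→d7:-→d8:-→d9:-→d10:-→d11:-→d12:-→d13:-→d14:-→d15:-→d16:-→d17:-→d18:-→d19:-→d20:-→d21:-→d22:-→d23:-→d24:H3 -> H3
  + 80.160.0.0/11 (H0) depth=11
  + 91.31.240.0/20 (H5) depth=20
  lookup 80.169.14.244: bits 01010000101 walk d0:-→d1:-→d2:-→d3:-→d4:-→d5:-→d6:-→d7:-→d8:-→d9:-→d10:-→d11:H0 -> H0
  + 209.149.198.0/24 (H1) depth=24
  lookup 80.161.161.207: bits 01010000101 walk d0:-→d1:-→d2:-→d3:-→d4:-→d5:-→d6:-→d7:-→d8:-→d9:-→d10:-→d11:H0 -> H0
  lookup 209.149.198.199: bits 110100011001010111000110 walk d0:-→d1:-→d2:-→d3:-→d4:-→d5:-→d6:-→d7:-→d8:-→d9:-→d10:-→d11:-→d12:H5→d13:-→d14:-→d15:-→d16:-→d17:-→d18:-→d19:-→d20:-→d21:-→d22:-→d23:-→d24:H1 -> H1
  lookup 31.174.111.63: bits 0 walk d0:-→d1:- -> no-route
  - 80.190.63.0/24 clear@24
  + 88.0.0.0/6 (H0) depth=6
  + 0.0.0.0/0 (H4) depth=0
  + 80.0.0.0/8 (H0) depth=8
  - 80.0.0.0/8 clear@8
  lookup 209.149.198.76: bits 110100011001010111000110 walk d0:H4→d1:-→d2:-→d3:-→d4:-→d5:-→d6:-→d7:-→d8:-→d9:-→d10:-→d11:-→d12:H5→d13:-→d14:-→d15:-→d16:-→d17:-→d18:-→d19:-→d20:-→d21:-→d22:-→d23:-→d24:H1 -> H1
  lookup 91.31.240.0: bits 01011011000111111111 walk d0:H4→d1:-→d2:-→d3:-→d4:-→d5:-→d6:H0→d7:-→d8:-→d9:-→d10:-→d11:-→d12:-→d13:-→d14:-→d15:-→d16:-→d17:-→d18:-→d19:-→d20:H5 -> H5
  + 209.144.0.0/13 (H1) depth=13
  lookup 209.149.198.0: bits 110100011001010111000110 walk d0:H4→d1:-→d2:-→d3:-→d4:-→d5:-→d6:-→d7:-→d8:-→d9:-→d10:-→d11:-→d12:H5→d13:H1→d14:-→d15:-→d16:-→d17:-→d18:-→d19:-→d20:-→d21:-→d22:-→d23:-→d24:H1 -> H1
  lookup 80.160.13.189: bits 01010000101 walk d0:H4→d1:-→d2:-→d3:-→d4:-→d5:-→d6:-→d7:-→d8:-→d9:-→d10:-→d11:H0 -> H0
  - 209.144.0.0/13 clear@13

== LOOKUPS ==
["H3","H0","H0","H1","no-route","H1","H5","H1","H0"]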